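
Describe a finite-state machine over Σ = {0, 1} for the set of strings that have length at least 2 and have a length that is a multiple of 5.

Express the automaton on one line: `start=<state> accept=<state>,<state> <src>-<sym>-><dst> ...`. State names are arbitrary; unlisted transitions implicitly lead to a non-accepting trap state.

start=s0 accept=s5 s0-0->s1 s0-1->s1 s1-0->s2 s1-1->s2 s2-0->s3 s2-1->s3 s3-0->s4 s3-1->s4 s4-0->s5 s4-1->s5 s5-0->s6 s5-1->s6 s6-0->s7 s6-1->s7 s7-0->s3 s7-1->s3

Run two small machines in parallel and take their product. One (4 states) tracks the input length, saturating at 3; the other (5 states) tracks the input length modulo 5. Each combined state is a pair, one component from each; accept when both components accept.
        0   1  
>  s0   s1  s1 
   s1   s2  s2 
   s2   s3  s3 
   s3   s4  s4 
   s4   s5  s5 
 * s5   s6  s6 
   s6   s7  s7 
   s7   s3  s3 
(> = start, * = accepting)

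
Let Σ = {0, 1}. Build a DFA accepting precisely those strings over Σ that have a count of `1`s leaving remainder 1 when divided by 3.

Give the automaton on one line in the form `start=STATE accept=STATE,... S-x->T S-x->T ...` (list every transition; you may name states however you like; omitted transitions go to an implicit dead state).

The only thing that matters is how many `1`s have appeared, reduced mod 3. Use one state per residue: q0 for 0, …, q2 for 2. Reading `1` moves to the next residue; anything else stays put. q1 is accepting.
With 3 states:
        0   1  
>  q0   q0  q1 
 * q1   q1  q2 
   q2   q2  q0 
(> = start, * = accepting)

start=q0 accept=q1 q0-0->q0 q0-1->q1 q1-0->q1 q1-1->q2 q2-0->q2 q2-1->q0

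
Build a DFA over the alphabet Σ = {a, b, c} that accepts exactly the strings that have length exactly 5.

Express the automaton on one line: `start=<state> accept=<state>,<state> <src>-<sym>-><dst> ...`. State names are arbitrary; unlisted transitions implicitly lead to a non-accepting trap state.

start=q0 accept=q5 q0-a->q1 q0-b->q1 q0-c->q1 q1-a->q2 q1-b->q2 q1-c->q2 q2-a->q3 q2-b->q3 q2-c->q3 q3-a->q4 q3-b->q4 q3-c->q4 q4-a->q5 q4-b->q5 q4-c->q5 q5-a->q6 q5-b->q6 q5-c->q6 q6-a->q6 q6-b->q6 q6-c->q6

We only need to distinguish lengths 0, 1, …, 5, and '>5'. Chain q0 → q1 → q2 → q3 → q4 → q5 → q6 on every symbol, with q6 looping. Accepting states: {q5}.
A 7-state machine:
        a   b   c  
>  q0   q1  q1  q1 
   q1   q2  q2  q2 
   q2   q3  q3  q3 
   q3   q4  q4  q4 
   q4   q5  q5  q5 
 * q5   q6  q6  q6 
   q6   q6  q6  q6 
(> = start, * = accepting)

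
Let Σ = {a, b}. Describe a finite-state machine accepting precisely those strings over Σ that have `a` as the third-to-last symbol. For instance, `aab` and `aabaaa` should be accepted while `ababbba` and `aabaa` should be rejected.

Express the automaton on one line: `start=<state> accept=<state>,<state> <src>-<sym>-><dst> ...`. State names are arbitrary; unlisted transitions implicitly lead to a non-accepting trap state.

Because acceptance depends on a position counted from the end, the machine has to buffer the most recent 3 symbols. Make each state the string of the last up-to-3 symbols read; on input `x` shift the window left and append `x`. Accept when the buffered window has length 3 and begins with `a`.
15 states suffice.
          a    b  
>  q0     q1   q2 
   q1     q3   q4 
   q2     q5   q6 
   q3     q7   q8 
   q4     q9  q10 
   q5    q11  q12 
   q6    q13  q14 
 * q7     q7   q8 
 * q8     q9  q10 
 * q9    q11  q12 
 * q10   q13  q14 
   q11    q7   q8 
   q12    q9  q10 
   q13   q11  q12 
   q14   q13  q14 
(> = start, * = accepting)

start=q0 accept=q7,q8,q9,q10 q0-a->q1 q0-b->q2 q1-a->q3 q1-b->q4 q2-a->q5 q2-b->q6 q3-a->q7 q3-b->q8 q4-a->q9 q4-b->q10 q5-a->q11 q5-b->q12 q6-a->q13 q6-b->q14 q7-a->q7 q7-b->q8 q8-a->q9 q8-b->q10 q9-a->q11 q9-b->q12 q10-a->q13 q10-b->q14 q11-a->q7 q11-b->q8 q12-a->q9 q12-b->q10 q13-a->q11 q13-b->q12 q14-a->q13 q14-b->q14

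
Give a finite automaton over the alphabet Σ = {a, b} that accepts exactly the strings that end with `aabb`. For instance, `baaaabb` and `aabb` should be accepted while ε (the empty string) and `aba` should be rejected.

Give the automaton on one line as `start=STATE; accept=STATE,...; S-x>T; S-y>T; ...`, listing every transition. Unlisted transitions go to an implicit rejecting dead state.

Let each state record the length of the longest suffix of the input read so far that is also a prefix of `aabb`. q1 means the last symbol is `a`; q2 means the last 2 symbols are `aa`; q3 means the last 3 symbols are `aab`; q4 means the last 4 symbols are `aabb`. Accept only at q4, where the string currently ends in `aabb`.
With 5 states:
        a   b  
>  q0   q1  q0 
   q1   q2  q0 
   q2   q2  q3 
   q3   q1  q4 
 * q4   q1  q0 
(> = start, * = accepting)

start=q0; accept=q4; q0-a>q1; q0-b>q0; q1-a>q2; q1-b>q0; q2-a>q2; q2-b>q3; q3-a>q1; q3-b>q4; q4-a>q1; q4-b>q0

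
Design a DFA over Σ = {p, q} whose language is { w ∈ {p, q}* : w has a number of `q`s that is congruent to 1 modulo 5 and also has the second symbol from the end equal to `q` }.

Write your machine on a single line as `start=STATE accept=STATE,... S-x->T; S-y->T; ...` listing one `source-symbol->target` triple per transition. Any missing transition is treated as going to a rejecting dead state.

Build one automaton per condition and run them in lockstep. The first has 5 states tracking the count of `q`s modulo 5; the second has 7 states tracking the last 2 symbols read. A product state is a pair (one from each), accepting exactly when both do.
23 states suffice.
          p    q  
>  S0     S1   S2 
   S1     S3   S4 
   S2     S5   S6 
   S3     S3   S4 
   S4     S5   S6 
 * S5     S7   S8 
   S6     S9  S10 
   S7     S7   S8 
   S8     S9  S10 
   S9    S11  S12 
   S10   S13  S14 
   S11   S11  S12 
   S12   S13  S14 
   S13   S15  S16 
   S14   S17  S18 
   S15   S15  S16 
   S16   S17  S18 
   S17   S19  S20 
   S18   S21  S22 
   S19   S19  S20 
   S20   S21  S22 
   S21    S3   S4 
 * S22    S5   S6 
(> = start, * = accepting)

start=S0; accept=S5,S22; S0-p->S1; S0-q->S2; S1-p->S3; S1-q->S4; S2-p->S5; S2-q->S6; S3-p->S3; S3-q->S4; S4-p->S5; S4-q->S6; S5-p->S7; S5-q->S8; S6-p->S9; S6-q->S10; S7-p->S7; S7-q->S8; S8-p->S9; S8-q->S10; S9-p->S11; S9-q->S12; S10-p->S13; S10-q->S14; S11-p->S11; S11-q->S12; S12-p->S13; S12-q->S14; S13-p->S15; S13-q->S16; S14-p->S17; S14-q->S18; S15-p->S15; S15-q->S16; S16-p->S17; S16-q->S18; S17-p->S19; S17-q->S20; S18-p->S21; S18-q->S22; S19-p->S19; S19-q->S20; S20-p->S21; S20-q->S22; S21-p->S3; S21-q->S4; S22-p->S5; S22-q->S6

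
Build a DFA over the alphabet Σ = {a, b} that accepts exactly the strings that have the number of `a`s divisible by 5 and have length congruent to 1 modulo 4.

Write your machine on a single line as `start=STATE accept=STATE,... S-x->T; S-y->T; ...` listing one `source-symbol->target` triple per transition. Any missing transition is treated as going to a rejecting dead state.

Build one automaton per condition and run them in lockstep. One (5 states) tracks the count of `a`s modulo 5; the other (4 states) tracks the input length modulo 4. Each combined state is a pair, one component from each; accept when both components accept.
          a    b  
>  S0     S1   S2 
   S1     S3   S4 
 * S2     S4   S5 
   S3     S6   S7 
   S4     S7   S8 
   S5     S8   S9 
   S6    S10  S11 
   S7    S11  S12 
   S8    S12  S13 
   S9    S13   S0 
   S10    S2  S14 
   S11   S14  S15 
   S12   S15  S16 
   S13   S16   S1 
   S14    S5  S17 
   S15   S17  S18 
   S16   S18   S3 
   S17    S9  S19 
   S18   S19   S6 
   S19    S0  S10 
(> = start, * = accepting)

start=S0; accept=S2; S0-a->S1; S0-b->S2; S1-a->S3; S1-b->S4; S2-a->S4; S2-b->S5; S3-a->S6; S3-b->S7; S4-a->S7; S4-b->S8; S5-a->S8; S5-b->S9; S6-a->S10; S6-b->S11; S7-a->S11; S7-b->S12; S8-a->S12; S8-b->S13; S9-a->S13; S9-b->S0; S10-a->S2; S10-b->S14; S11-a->S14; S11-b->S15; S12-a->S15; S12-b->S16; S13-a->S16; S13-b->S1; S14-a->S5; S14-b->S17; S15-a->S17; S15-b->S18; S16-a->S18; S16-b->S3; S17-a->S9; S17-b->S19; S18-a->S19; S18-b->S6; S19-a->S0; S19-b->S10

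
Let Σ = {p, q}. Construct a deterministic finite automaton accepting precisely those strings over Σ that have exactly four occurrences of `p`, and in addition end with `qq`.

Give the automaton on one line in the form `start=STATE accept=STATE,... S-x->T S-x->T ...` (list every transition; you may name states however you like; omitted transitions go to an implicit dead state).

Run two small machines in parallel and take their product. The first has 6 states tracking the count of `p`s, saturating at 5; the second has 3 states tracking how much of the suffix `qq` has currently been matched. A product state is a pair (one from each), accepting exactly when both do.
18 states suffice.
       p  q 
>  A   B  C 
   B   D  E 
   C   B  F 
   D   G  H 
   E   D  I 
   F   B  F 
   G   J  K 
   H   G  L 
   I   D  I 
   J   M  N 
   K   J  O 
   L   G  L 
   M   M  P 
   N   M  Q 
   O   J  O 
   P   M  R 
 * Q   M  Q 
   R   M  R 
(> = start, * = accepting)

start=A accept=Q A-p->B A-q->C B-p->D B-q->E C-p->B C-q->F D-p->G D-q->H E-p->D E-q->I F-p->B F-q->F G-p->J G-q->K H-p->G H-q->L I-p->D I-q->I J-p->M J-q->N K-p->J K-q->O L-p->G L-q->L M-p->M M-q->P N-p->M N-q->Q O-p->J O-q->O P-p->M P-q->R Q-p->M Q-q->Q R-p->M R-q->R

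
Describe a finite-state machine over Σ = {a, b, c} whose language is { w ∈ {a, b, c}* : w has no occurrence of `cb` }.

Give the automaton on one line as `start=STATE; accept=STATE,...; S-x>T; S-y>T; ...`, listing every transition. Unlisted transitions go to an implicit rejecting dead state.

Track partial matches of the forbidden pattern `cb`. State S2 is a dead state reached once `cb` has occurred; every other state accepts. S0 means no part of `cb` is currently matched.
3 states suffice.
        a   b   c  
>* S0   S0  S0  S1 
 * S1   S0  S2  S1 
   S2   S2  S2  S2 
(> = start, * = accepting)

start=S0; accept=S0,S1; S0-a>S0; S0-b>S0; S0-c>S1; S1-a>S0; S1-b>S2; S1-c>S1; S2-a>S2; S2-b>S2; S2-c>S2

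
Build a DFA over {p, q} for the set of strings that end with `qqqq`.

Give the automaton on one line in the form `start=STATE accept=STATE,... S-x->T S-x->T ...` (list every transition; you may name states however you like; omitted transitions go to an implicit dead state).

start=S0 accept=S4 S0-p->S0 S0-q->S1 S1-p->S0 S1-q->S2 S2-p->S0 S2-q->S3 S3-p->S0 S3-q->S4 S4-p->S0 S4-q->S4

Let each state record the length of the longest suffix of the input read so far that is also a prefix of `qqqq`. S1 means the last symbol is `q`; S2 means the last 2 symbols are `qq`; S3 means the last 3 symbols are `qqq`; S4 means the last 4 symbols are `qqqq`. Accept only at S4, where the string currently ends in `qqqq`.
With 5 states:
        p   q  
>  S0   S0  S1 
   S1   S0  S2 
   S2   S0  S3 
   S3   S0  S4 
 * S4   S0  S4 
(> = start, * = accepting)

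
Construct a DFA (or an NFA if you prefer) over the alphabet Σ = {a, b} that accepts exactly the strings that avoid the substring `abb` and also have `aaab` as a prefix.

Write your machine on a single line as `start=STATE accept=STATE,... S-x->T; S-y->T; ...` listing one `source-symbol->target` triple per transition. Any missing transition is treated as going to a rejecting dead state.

Handle the two conditions separately and then intersect. The first has 4 states tracking partial matches of the forbidden pattern `abb`; the second has 6 states tracking whether the input so far still matches the prefix `aaab`. A product state is a pair (one from each), accepting exactly when both do. After merging equivalent states the machine shrinks.
7 states suffice.
        a   b  
>  s0   s1  s2 
   s1   s3  s2 
   s2   s2  s2 
   s3   s4  s2 
   s4   s2  s5 
 * s5   s6  s2 
 * s6   s6  s5 
(> = start, * = accepting)

start=s0; accept=s5,s6; s0-a->s1; s0-b->s2; s1-a->s3; s1-b->s2; s2-a->s2; s2-b->s2; s3-a->s4; s3-b->s2; s4-a->s2; s4-b->s5; s5-a->s6; s5-b->s2; s6-a->s6; s6-b->s5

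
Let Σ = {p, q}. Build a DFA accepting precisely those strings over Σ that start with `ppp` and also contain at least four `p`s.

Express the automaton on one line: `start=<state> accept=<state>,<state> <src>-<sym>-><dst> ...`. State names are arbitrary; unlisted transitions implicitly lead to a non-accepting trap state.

start=s0 accept=s7,s9 s0-p->s1 s0-q->s2 s1-p->s3 s1-q->s4 s2-p->s4 s2-q->s2 s3-p->s5 s3-q->s6 s4-p->s6 s4-q->s4 s5-p->s7 s5-q->s5 s6-p->s8 s6-q->s6 s7-p->s9 s7-q->s7 s8-p->s10 s8-q->s8 s9-p->s9 s9-q->s9 s10-p->s11 s10-q->s10 s11-p->s11 s11-q->s11

Run two small machines in parallel and take their product. The first has 5 states tracking whether the input so far still matches the prefix `ppp`; the second has 6 states tracking the count of `p`s, saturating at 5. A product state is a pair (one from each), accepting exactly when both do.
A 12-state machine:
          p    q  
>  s0     s1   s2 
   s1     s3   s4 
   s2     s4   s2 
   s3     s5   s6 
   s4     s6   s4 
   s5     s7   s5 
   s6     s8   s6 
 * s7     s9   s7 
   s8    s10   s8 
 * s9     s9   s9 
   s10   s11  s10 
   s11   s11  s11 
(> = start, * = accepting)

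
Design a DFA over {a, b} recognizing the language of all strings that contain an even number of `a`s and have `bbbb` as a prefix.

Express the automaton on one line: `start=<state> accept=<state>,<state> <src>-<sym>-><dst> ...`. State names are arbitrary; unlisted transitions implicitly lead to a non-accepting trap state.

start=s0 accept=s5 s0-a->s1 s0-b->s2 s1-a->s1 s1-b->s1 s2-a->s1 s2-b->s3 s3-a->s1 s3-b->s4 s4-a->s1 s4-b->s5 s5-a->s6 s5-b->s5 s6-a->s5 s6-b->s6

Run two small machines in parallel and take their product. One (2 states) tracks the count of `a`s modulo 2; the other (6 states) tracks whether the input so far still matches the prefix `bbbb`. Each combined state is a pair, one component from each; accept when both components accept. After merging equivalent states the machine shrinks.
A 7-state machine:
        a   b  
>  s0   s1  s2 
   s1   s1  s1 
   s2   s1  s3 
   s3   s1  s4 
   s4   s1  s5 
 * s5   s6  s5 
   s6   s5  s6 
(> = start, * = accepting)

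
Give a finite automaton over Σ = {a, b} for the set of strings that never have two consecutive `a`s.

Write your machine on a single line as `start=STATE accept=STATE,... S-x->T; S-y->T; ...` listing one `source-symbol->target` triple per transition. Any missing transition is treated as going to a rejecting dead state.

start=S0; accept=S0,S1; S0-a->S1; S0-b->S0; S1-a->S2; S1-b->S0; S2-a->S2; S2-b->S2

This is the complement of 'contains `aa`'. Use the same substring-matching states — S0 through S2 holding how much of `aa` has just been matched — but flip the accepting set: everything except the trap S2 accepts.
With 3 states:
        a   b  
>* S0   S1  S0 
 * S1   S2  S0 
   S2   S2  S2 
(> = start, * = accepting)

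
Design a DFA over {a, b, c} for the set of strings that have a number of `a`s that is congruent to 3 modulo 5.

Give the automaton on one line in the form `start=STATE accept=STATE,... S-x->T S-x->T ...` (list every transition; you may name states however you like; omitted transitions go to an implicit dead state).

Keep the running count of `a`s modulo 5: each `a` advances along the cycle q0 → q1 → q2 → q3 → q4 → q0 while other symbols loop. Accept at q3.
With 5 states:
        a   b   c  
>  q0   q1  q0  q0 
   q1   q2  q1  q1 
   q2   q3  q2  q2 
 * q3   q4  q3  q3 
   q4   q0  q4  q4 
(> = start, * = accepting)

start=q0 accept=q3 q0-a->q1 q0-b->q0 q0-c->q0 q1-a->q2 q1-b->q1 q1-c->q1 q2-a->q3 q2-b->q2 q2-c->q2 q3-a->q4 q3-b->q3 q3-c->q3 q4-a->q0 q4-b->q4 q4-c->q4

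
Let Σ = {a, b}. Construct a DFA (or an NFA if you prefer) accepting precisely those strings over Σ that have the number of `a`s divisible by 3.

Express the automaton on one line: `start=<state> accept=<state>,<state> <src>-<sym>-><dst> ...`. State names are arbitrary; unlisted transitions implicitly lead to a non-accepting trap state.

start=q0 accept=q0 q0-a->q1 q0-b->q0 q1-a->q2 q1-b->q1 q2-a->q0 q2-b->q2

The only thing that matters is how many `a`s have appeared, reduced mod 3. Use one state per residue: q0 for 0, …, q2 for 2. Reading `a` moves to the next residue; anything else stays put. q0 is accepting.
        a   b  
>* q0   q1  q0 
   q1   q2  q1 
   q2   q0  q2 
(> = start, * = accepting)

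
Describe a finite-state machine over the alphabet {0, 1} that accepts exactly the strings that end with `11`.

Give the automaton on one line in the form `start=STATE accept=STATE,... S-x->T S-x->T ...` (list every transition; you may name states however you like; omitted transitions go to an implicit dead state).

Remember how much of `11` the current input suffix matches. State q0 means no match yet; q1 means the last symbol is `1`; q2 means the last 2 symbols are `11`. Only q2 accepts. On a mismatch, fall back to the longest proper suffix that is still a prefix of `11`.
With 3 states:
        0   1  
>  q0   q0  q1 
   q1   q0  q2 
 * q2   q0  q2 
(> = start, * = accepting)

start=q0 accept=q2 q0-0->q0 q0-1->q1 q1-0->q0 q1-1->q2 q2-0->q0 q2-1->q2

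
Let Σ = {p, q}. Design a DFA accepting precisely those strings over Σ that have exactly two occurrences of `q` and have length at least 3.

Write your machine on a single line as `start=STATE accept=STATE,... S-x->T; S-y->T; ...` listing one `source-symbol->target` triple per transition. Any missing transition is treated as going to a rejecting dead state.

Run two small machines in parallel and take their product. The first has 4 states tracking the count of `q`s, saturating at 3; the second has 5 states tracking the input length, saturating at 4. A product state is a pair (one from each), accepting exactly when both do.
A 14-state machine:
          p    q  
>  s0     s1   s2 
   s1     s3   s4 
   s2     s4   s5 
   s3     s6   s7 
   s4     s7   s8 
   s5     s8   s9 
   s6    s10  s11 
   s7    s11  s12 
 * s8    s12  s13 
   s9    s13  s13 
   s10   s10  s11 
   s11   s11  s12 
 * s12   s12  s13 
   s13   s13  s13 
(> = start, * = accepting)

start=s0; accept=s8,s12; s0-p->s1; s0-q->s2; s1-p->s3; s1-q->s4; s2-p->s4; s2-q->s5; s3-p->s6; s3-q->s7; s4-p->s7; s4-q->s8; s5-p->s8; s5-q->s9; s6-p->s10; s6-q->s11; s7-p->s11; s7-q->s12; s8-p->s12; s8-q->s13; s9-p->s13; s9-q->s13; s10-p->s10; s10-q->s11; s11-p->s11; s11-q->s12; s12-p->s12; s12-q->s13; s13-p->s13; s13-q->s13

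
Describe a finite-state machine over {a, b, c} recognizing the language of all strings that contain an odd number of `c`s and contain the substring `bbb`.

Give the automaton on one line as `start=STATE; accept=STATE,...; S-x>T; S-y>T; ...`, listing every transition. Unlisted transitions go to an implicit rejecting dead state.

Run two small machines in parallel and take their product. One (2 states) tracks the count of `c`s modulo 2; the other (4 states) tracks whether and how much of `bbb` has been seen. Each combined state is a pair, one component from each; accept when both components accept.
8 states suffice.
        a   b   c  
>  q0   q0  q1  q2 
   q1   q0  q3  q2 
   q2   q2  q4  q0 
   q3   q0  q5  q2 
   q4   q2  q6  q0 
   q5   q5  q5  q7 
   q6   q2  q7  q0 
 * q7   q7  q7  q5 
(> = start, * = accepting)

start=q0; accept=q7; q0-a>q0; q0-b>q1; q0-c>q2; q1-a>q0; q1-b>q3; q1-c>q2; q2-a>q2; q2-b>q4; q2-c>q0; q3-a>q0; q3-b>q5; q3-c>q2; q4-a>q2; q4-b>q6; q4-c>q0; q5-a>q5; q5-b>q5; q5-c>q7; q6-a>q2; q6-b>q7; q6-c>q0; q7-a>q7; q7-b>q7; q7-c>q5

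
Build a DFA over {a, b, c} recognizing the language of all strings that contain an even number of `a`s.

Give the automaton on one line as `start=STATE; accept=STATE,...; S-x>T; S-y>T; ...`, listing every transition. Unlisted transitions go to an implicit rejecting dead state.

The only thing that matters is how many `a`s have appeared, reduced mod 2. Use one state per residue: S0 for 0, …, S1 for 1. Reading `a` moves to the next residue; anything else stays put. S0 is accepting.
2 states suffice.
        a   b   c  
>* S0   S1  S0  S0 
   S1   S0  S1  S1 
(> = start, * = accepting)

start=S0; accept=S0; S0-a>S1; S0-b>S0; S0-c>S0; S1-a>S0; S1-b>S1; S1-c>S1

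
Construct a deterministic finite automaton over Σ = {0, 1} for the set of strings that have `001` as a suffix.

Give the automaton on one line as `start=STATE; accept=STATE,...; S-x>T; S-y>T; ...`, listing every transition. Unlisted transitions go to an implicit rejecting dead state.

start=q0; accept=q3; q0-0>q1; q0-1>q0; q1-0>q2; q1-1>q0; q2-0>q2; q2-1>q3; q3-0>q1; q3-1>q0

Let each state record the length of the longest suffix of the input read so far that is also a prefix of `001`. q1 means the last symbol is `0`; q2 means the last 2 symbols are `00`; q3 means the last 3 symbols are `001`. Accept only at q3, where the string currently ends in `001`.
        0   1  
>  q0   q1  q0 
   q1   q2  q0 
   q2   q2  q3 
 * q3   q1  q0 
(> = start, * = accepting)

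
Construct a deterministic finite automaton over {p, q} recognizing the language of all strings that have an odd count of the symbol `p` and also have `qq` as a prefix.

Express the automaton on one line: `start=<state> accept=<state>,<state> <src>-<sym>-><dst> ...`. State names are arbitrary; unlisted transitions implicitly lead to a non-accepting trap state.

Run two small machines in parallel and take their product. One (2 states) tracks the count of `p`s modulo 2; the other (4 states) tracks whether the input so far still matches the prefix `qq`. Each combined state is a pair, one component from each; accept when both components accept.
A 6-state machine:
        p   q  
>  S0   S1  S2 
   S1   S3  S1 
   S2   S1  S4 
   S3   S1  S3 
   S4   S5  S4 
 * S5   S4  S5 
(> = start, * = accepting)

start=S0 accept=S5 S0-p->S1 S0-q->S2 S1-p->S3 S1-q->S1 S2-p->S1 S2-q->S4 S3-p->S1 S3-q->S3 S4-p->S5 S4-q->S4 S5-p->S4 S5-q->S5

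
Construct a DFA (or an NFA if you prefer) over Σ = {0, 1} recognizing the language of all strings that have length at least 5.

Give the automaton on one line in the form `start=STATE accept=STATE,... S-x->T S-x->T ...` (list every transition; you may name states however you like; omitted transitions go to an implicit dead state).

start=s0 accept=s5,s6 s0-0->s1 s0-1->s1 s1-0->s2 s1-1->s2 s2-0->s3 s2-1->s3 s3-0->s4 s3-1->s4 s4-0->s5 s4-1->s5 s5-0->s6 s5-1->s6 s6-0->s6 s6-1->s6

Count input length up to 6: every symbol moves from s0 toward s6, which means 'more than 5' and absorbs. Accept from {s5, s6}.
A 7-state machine:
        0   1  
>  s0   s1  s1 
   s1   s2  s2 
   s2   s3  s3 
   s3   s4  s4 
   s4   s5  s5 
 * s5   s6  s6 
 * s6   s6  s6 
(> = start, * = accepting)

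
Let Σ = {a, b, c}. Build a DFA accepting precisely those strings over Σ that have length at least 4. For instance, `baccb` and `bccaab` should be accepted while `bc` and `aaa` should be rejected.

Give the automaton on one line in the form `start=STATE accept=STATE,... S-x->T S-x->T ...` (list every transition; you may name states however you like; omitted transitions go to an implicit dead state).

start=q0 accept=q4,q5 q0-a->q1 q0-b->q1 q0-c->q1 q1-a->q2 q1-b->q2 q1-c->q2 q2-a->q3 q2-b->q3 q2-c->q3 q3-a->q4 q3-b->q4 q3-c->q4 q4-a->q5 q4-b->q5 q4-c->q5 q5-a->q5 q5-b->q5 q5-c->q5

We only need to distinguish lengths 0, 1, …, 4, and '>4'. Chain q0 → q1 → q2 → q3 → q4 → q5 on every symbol, with q5 looping. Accepting states: {q4, q5}.
        a   b   c  
>  q0   q1  q1  q1 
   q1   q2  q2  q2 
   q2   q3  q3  q3 
   q3   q4  q4  q4 
 * q4   q5  q5  q5 
 * q5   q5  q5  q5 
(> = start, * = accepting)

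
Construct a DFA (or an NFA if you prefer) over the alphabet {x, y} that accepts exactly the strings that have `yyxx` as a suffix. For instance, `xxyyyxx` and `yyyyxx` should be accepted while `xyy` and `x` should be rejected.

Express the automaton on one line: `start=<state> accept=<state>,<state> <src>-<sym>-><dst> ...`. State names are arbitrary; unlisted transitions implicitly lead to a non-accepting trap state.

Let each state record the length of the longest suffix of the input read so far that is also a prefix of `yyxx`. q1 means the last symbol is `y`; q2 means the last 2 symbols are `yy`; q3 means the last 3 symbols are `yyx`; q4 means the last 4 symbols are `yyxx`. Accept only at q4, where the string currently ends in `yyxx`.
        x   y  
>  q0   q0  q1 
   q1   q0  q2 
   q2   q3  q2 
   q3   q4  q1 
 * q4   q0  q1 
(> = start, * = accepting)

start=q0 accept=q4 q0-x->q0 q0-y->q1 q1-x->q0 q1-y->q2 q2-x->q3 q2-y->q2 q3-x->q4 q3-y->q1 q4-x->q0 q4-y->q1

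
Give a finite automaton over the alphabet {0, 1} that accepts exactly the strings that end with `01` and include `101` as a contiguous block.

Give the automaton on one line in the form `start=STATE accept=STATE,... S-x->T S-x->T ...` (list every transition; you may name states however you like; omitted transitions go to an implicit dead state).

start=S0 accept=S5 S0-0->S1 S0-1->S2 S1-0->S1 S1-1->S3 S2-0->S4 S2-1->S2 S3-0->S4 S3-1->S2 S4-0->S1 S4-1->S5 S5-0->S6 S5-1->S7 S6-0->S6 S6-1->S5 S7-0->S6 S7-1->S7

Handle the two conditions separately and then intersect. The first has 3 states tracking how much of the suffix `01` has currently been matched; the second has 4 states tracking whether and how much of `101` has been seen. A product state is a pair (one from each), accepting exactly when both do.
8 states suffice.
        0   1  
>  S0   S1  S2 
   S1   S1  S3 
   S2   S4  S2 
   S3   S4  S2 
   S4   S1  S5 
 * S5   S6  S7 
   S6   S6  S5 
   S7   S6  S7 
(> = start, * = accepting)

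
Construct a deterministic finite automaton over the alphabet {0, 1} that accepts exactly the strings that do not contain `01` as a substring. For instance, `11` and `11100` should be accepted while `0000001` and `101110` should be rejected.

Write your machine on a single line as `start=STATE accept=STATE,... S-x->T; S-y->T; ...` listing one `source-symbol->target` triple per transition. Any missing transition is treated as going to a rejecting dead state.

start=q0; accept=q0,q1; q0-0->q1; q0-1->q0; q1-0->q1; q1-1->q2; q2-0->q2; q2-1->q2

Track partial matches of the forbidden pattern `01`. State q2 is a dead state reached once `01` has occurred; every other state accepts. q0 means no part of `01` is currently matched.
A 3-state machine:
        0   1  
>* q0   q1  q0 
 * q1   q1  q2 
   q2   q2  q2 
(> = start, * = accepting)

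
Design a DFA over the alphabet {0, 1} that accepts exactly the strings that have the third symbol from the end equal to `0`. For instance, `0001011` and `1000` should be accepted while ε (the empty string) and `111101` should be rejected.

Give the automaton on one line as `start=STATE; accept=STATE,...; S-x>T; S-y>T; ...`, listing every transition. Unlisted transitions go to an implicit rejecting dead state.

Because acceptance depends on a position counted from the end, the machine has to buffer the most recent 3 symbols. Make each state the string of the last up-to-3 symbols read; on input `x` shift the window left and append `x`. Accept when the buffered window has length 3 and begins with `0`.
15 states suffice.
          0    1  
>  q0     q1   q2 
   q1     q3   q4 
   q2     q5   q6 
   q3     q7   q8 
   q4     q9  q10 
   q5    q11  q12 
   q6    q13  q14 
 * q7     q7   q8 
 * q8     q9  q10 
 * q9    q11  q12 
 * q10   q13  q14 
   q11    q7   q8 
   q12    q9  q10 
   q13   q11  q12 
   q14   q13  q14 
(> = start, * = accepting)

start=q0; accept=q7,q8,q9,q10; q0-0>q1; q0-1>q2; q1-0>q3; q1-1>q4; q2-0>q5; q2-1>q6; q3-0>q7; q3-1>q8; q4-0>q9; q4-1>q10; q5-0>q11; q5-1>q12; q6-0>q13; q6-1>q14; q7-0>q7; q7-1>q8; q8-0>q9; q8-1>q10; q9-0>q11; q9-1>q12; q10-0>q13; q10-1>q14; q11-0>q7; q11-1>q8; q12-0>q9; q12-1>q10; q13-0>q11; q13-1>q12; q14-0>q13; q14-1>q14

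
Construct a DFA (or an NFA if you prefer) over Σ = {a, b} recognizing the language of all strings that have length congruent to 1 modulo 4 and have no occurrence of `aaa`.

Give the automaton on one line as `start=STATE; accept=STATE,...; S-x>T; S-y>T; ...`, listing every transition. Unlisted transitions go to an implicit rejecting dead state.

start=S0; accept=S1,S2,S12; S0-a>S1; S0-b>S2; S1-a>S3; S1-b>S4; S2-a>S5; S2-b>S4; S3-a>S6; S3-b>S7; S4-a>S8; S4-b>S7; S5-a>S9; S5-b>S7; S6-a>S6; S6-b>S6; S7-a>S10; S7-b>S0; S8-a>S11; S8-b>S0; S9-a>S6; S9-b>S0; S10-a>S12; S10-b>S2; S11-a>S6; S11-b>S2; S12-a>S6; S12-b>S4

Build one automaton per condition and run them in lockstep. One (4 states) tracks the input length modulo 4; the other (4 states) tracks partial matches of the forbidden pattern `aaa`. Each combined state is a pair, one component from each; accept when both components accept. Equivalent product states are then merged.
With 13 states:
          a    b  
>  S0     S1   S2 
 * S1     S3   S4 
 * S2     S5   S4 
   S3     S6   S7 
   S4     S8   S7 
   S5     S9   S7 
   S6     S6   S6 
   S7    S10   S0 
   S8    S11   S0 
   S9     S6   S0 
   S10   S12   S2 
   S11    S6   S2 
 * S12    S6   S4 
(> = start, * = accepting)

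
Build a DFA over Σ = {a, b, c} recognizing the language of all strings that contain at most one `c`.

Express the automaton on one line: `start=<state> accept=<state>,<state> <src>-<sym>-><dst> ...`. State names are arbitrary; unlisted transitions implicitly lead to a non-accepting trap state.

start=q0 accept=q0,q1 q0-a->q0 q0-b->q0 q0-c->q1 q1-a->q1 q1-b->q1 q1-c->q2 q2-a->q2 q2-b->q2 q2-c->q2

Only the number of `c`s matters, and only up to 2. Make a chain q0 → q1 → q2 advanced by each `c` (with q2 absorbing); every other symbol self-loops. The accepting set is {q0, q1}.
A 3-state machine:
        a   b   c  
>* q0   q0  q0  q1 
 * q1   q1  q1  q2 
   q2   q2  q2  q2 
(> = start, * = accepting)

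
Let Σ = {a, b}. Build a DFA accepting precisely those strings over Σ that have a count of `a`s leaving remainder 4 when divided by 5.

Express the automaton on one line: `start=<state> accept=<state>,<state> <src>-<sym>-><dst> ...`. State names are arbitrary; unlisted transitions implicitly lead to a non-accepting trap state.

start=q0 accept=q4 q0-a->q1 q0-b->q0 q1-a->q2 q1-b->q1 q2-a->q3 q2-b->q2 q3-a->q4 q3-b->q3 q4-a->q0 q4-b->q4

Keep the running count of `a`s modulo 5: each `a` advances along the cycle q0 → q1 → q2 → q3 → q4 → q0 while other symbols loop. Accept at q4.
With 5 states:
        a   b  
>  q0   q1  q0 
   q1   q2  q1 
   q2   q3  q2 
   q3   q4  q3 
 * q4   q0  q4 
(> = start, * = accepting)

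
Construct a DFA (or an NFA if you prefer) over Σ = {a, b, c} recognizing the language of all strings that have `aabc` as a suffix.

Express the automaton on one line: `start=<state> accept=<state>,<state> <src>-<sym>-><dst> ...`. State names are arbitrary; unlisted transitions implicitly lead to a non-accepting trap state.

Let each state record the length of the longest suffix of the input read so far that is also a prefix of `aabc`. q1 means the last symbol is `a`; q2 means the last 2 symbols are `aa`; q3 means the last 3 symbols are `aab`; q4 means the last 4 symbols are `aabc`. Accept only at q4, where the string currently ends in `aabc`.
A 5-state machine:
        a   b   c  
>  q0   q1  q0  q0 
   q1   q2  q0  q0 
   q2   q2  q3  q0 
   q3   q1  q0  q4 
 * q4   q1  q0  q0 
(> = start, * = accepting)

start=q0 accept=q4 q0-a->q1 q0-b->q0 q0-c->q0 q1-a->q2 q1-b->q0 q1-c->q0 q2-a->q2 q2-b->q3 q2-c->q0 q3-a->q1 q3-b->q0 q3-c->q4 q4-a->q1 q4-b->q0 q4-c->q0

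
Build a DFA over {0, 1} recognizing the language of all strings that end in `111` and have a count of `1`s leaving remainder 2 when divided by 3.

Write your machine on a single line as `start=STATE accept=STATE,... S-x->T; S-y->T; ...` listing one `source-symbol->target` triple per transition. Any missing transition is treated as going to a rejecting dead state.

Handle the two conditions separately and then intersect. One (4 states) tracks how much of the suffix `111` has currently been matched; the other (3 states) tracks the count of `1`s modulo 3. Each combined state is a pair, one component from each; accept when both components accept. After merging equivalent states the machine shrinks.
        0   1  
>  q0   q0  q1 
   q1   q1  q2 
   q2   q2  q3 
   q3   q0  q4 
   q4   q1  q5 
 * q5   q2  q3 
(> = start, * = accepting)

start=q0; accept=q5; q0-0->q0; q0-1->q1; q1-0->q1; q1-1->q2; q2-0->q2; q2-1->q3; q3-0->q0; q3-1->q4; q4-0->q1; q4-1->q5; q5-0->q2; q5-1->q3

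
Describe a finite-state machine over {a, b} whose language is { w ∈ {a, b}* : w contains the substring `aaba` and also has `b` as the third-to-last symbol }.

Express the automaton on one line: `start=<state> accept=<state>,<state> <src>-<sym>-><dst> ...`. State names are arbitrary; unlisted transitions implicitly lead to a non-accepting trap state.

start=q0 accept=q16,q17,q21,q22 q0-a->q1 q0-b->q2 q1-a->q3 q1-b->q4 q2-a->q5 q2-b->q6 q3-a->q7 q3-b->q8 q4-a->q9 q4-b->q10 q5-a->q11 q5-b->q12 q6-a->q13 q6-b->q14 q7-a->q7 q7-b->q8 q8-a->q15 q8-b->q10 q9-a->q11 q9-b->q12 q10-a->q13 q10-b->q14 q11-a->q7 q11-b->q8 q12-a->q9 q12-b->q10 q13-a->q11 q13-b->q12 q14-a->q13 q14-b->q14 q15-a->q16 q15-b->q17 q16-a->q18 q16-b->q19 q17-a->q15 q17-b->q20 q18-a->q18 q18-b->q19 q19-a->q15 q19-b->q20 q20-a->q21 q20-b->q22 q21-a->q16 q21-b->q17 q22-a->q21 q22-b->q22

Handle the two conditions separately and then intersect. One (5 states) tracks whether and how much of `aaba` has been seen; the other (15 states) tracks the last 3 symbols read. Each combined state is a pair, one component from each; accept when both components accept.
          a    b  
>  q0     q1   q2 
   q1     q3   q4 
   q2     q5   q6 
   q3     q7   q8 
   q4     q9  q10 
   q5    q11  q12 
   q6    q13  q14 
   q7     q7   q8 
   q8    q15  q10 
   q9    q11  q12 
   q10   q13  q14 
   q11    q7   q8 
   q12    q9  q10 
   q13   q11  q12 
   q14   q13  q14 
   q15   q16  q17 
 * q16   q18  q19 
 * q17   q15  q20 
   q18   q18  q19 
   q19   q15  q20 
   q20   q21  q22 
 * q21   q16  q17 
 * q22   q21  q22 
(> = start, * = accepting)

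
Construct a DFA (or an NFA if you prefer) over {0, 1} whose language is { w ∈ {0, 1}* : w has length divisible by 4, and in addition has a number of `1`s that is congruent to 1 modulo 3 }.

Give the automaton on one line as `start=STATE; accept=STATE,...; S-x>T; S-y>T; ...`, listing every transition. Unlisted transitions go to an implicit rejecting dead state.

start=q0; accept=q9; q0-0>q1; q0-1>q2; q1-0>q3; q1-1>q4; q2-0>q4; q2-1>q5; q3-0>q6; q3-1>q7; q4-0>q7; q4-1>q8; q5-0>q8; q5-1>q6; q6-0>q0; q6-1>q9; q7-0>q9; q7-1>q10; q8-0>q10; q8-1>q0; q9-0>q2; q9-1>q11; q10-0>q11; q10-1>q1; q11-0>q5; q11-1>q3

Handle the two conditions separately and then intersect. One (4 states) tracks the input length modulo 4; the other (3 states) tracks the count of `1`s modulo 3. Each combined state is a pair, one component from each; accept when both components accept.
          0    1  
>  q0     q1   q2 
   q1     q3   q4 
   q2     q4   q5 
   q3     q6   q7 
   q4     q7   q8 
   q5     q8   q6 
   q6     q0   q9 
   q7     q9  q10 
   q8    q10   q0 
 * q9     q2  q11 
   q10   q11   q1 
   q11    q5   q3 
(> = start, * = accepting)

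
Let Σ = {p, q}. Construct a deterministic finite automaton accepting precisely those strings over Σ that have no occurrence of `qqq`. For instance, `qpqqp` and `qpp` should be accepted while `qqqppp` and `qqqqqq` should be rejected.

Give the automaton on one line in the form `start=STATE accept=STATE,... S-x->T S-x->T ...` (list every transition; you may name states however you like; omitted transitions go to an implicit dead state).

start=A accept=A,B,C A-p->A A-q->B B-p->A B-q->C C-p->A C-q->D D-p->D D-q->D

This is the complement of 'contains `qqq`'. Use the same substring-matching states — A through D holding how much of `qqq` has just been matched — but flip the accepting set: everything except the trap D accepts.
       p  q 
>* A   A  B 
 * B   A  C 
 * C   A  D 
   D   D  D 
(> = start, * = accepting)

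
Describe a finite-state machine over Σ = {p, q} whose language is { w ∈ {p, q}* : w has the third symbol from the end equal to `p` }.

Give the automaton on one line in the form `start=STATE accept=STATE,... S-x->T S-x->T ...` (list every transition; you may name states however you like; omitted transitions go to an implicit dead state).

start=S0 accept=S7,S8,S9,S10 S0-p->S1 S0-q->S2 S1-p->S3 S1-q->S4 S2-p->S5 S2-q->S6 S3-p->S7 S3-q->S8 S4-p->S9 S4-q->S10 S5-p->S11 S5-q->S12 S6-p->S13 S6-q->S14 S7-p->S7 S7-q->S8 S8-p->S9 S8-q->S10 S9-p->S11 S9-q->S12 S10-p->S13 S10-q->S14 S11-p->S7 S11-q->S8 S12-p->S9 S12-q->S10 S13-p->S11 S13-q->S12 S14-p->S13 S14-q->S14

A DFA must remember the last 3 symbols (since which symbol is third-to-last isn't known until the input ends). Use one state per possible window of the last ≤3 symbols; accept from those whose window starts with `p`.
15 states suffice.
          p    q  
>  S0     S1   S2 
   S1     S3   S4 
   S2     S5   S6 
   S3     S7   S8 
   S4     S9  S10 
   S5    S11  S12 
   S6    S13  S14 
 * S7     S7   S8 
 * S8     S9  S10 
 * S9    S11  S12 
 * S10   S13  S14 
   S11    S7   S8 
   S12    S9  S10 
   S13   S11  S12 
   S14   S13  S14 
(> = start, * = accepting)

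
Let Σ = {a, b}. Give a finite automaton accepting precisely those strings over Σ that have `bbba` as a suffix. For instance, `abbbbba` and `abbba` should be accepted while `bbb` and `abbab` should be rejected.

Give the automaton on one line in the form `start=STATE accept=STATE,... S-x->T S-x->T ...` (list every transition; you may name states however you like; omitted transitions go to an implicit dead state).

Let each state record the length of the longest suffix of the input read so far that is also a prefix of `bbba`. q1 means the last symbol is `b`; q2 means the last 2 symbols are `bb`; q3 means the last 3 symbols are `bbb`; q4 means the last 4 symbols are `bbba`. Accept only at q4, where the string currently ends in `bbba`.
With 5 states:
        a   b  
>  q0   q0  q1 
   q1   q0  q2 
   q2   q0  q3 
   q3   q4  q3 
 * q4   q0  q1 
(> = start, * = accepting)

start=q0 accept=q4 q0-a->q0 q0-b->q1 q1-a->q0 q1-b->q2 q2-a->q0 q2-b->q3 q3-a->q4 q3-b->q3 q4-a->q0 q4-b->q1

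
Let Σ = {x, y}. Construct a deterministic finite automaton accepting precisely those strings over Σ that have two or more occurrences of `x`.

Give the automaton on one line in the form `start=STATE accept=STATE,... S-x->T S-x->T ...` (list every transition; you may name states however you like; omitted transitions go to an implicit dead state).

start=s0 accept=s2,s3 s0-x->s1 s0-y->s0 s1-x->s2 s1-y->s1 s2-x->s3 s2-y->s2 s3-x->s3 s3-y->s3

Count `x`s, saturating at 3: states s0 through s2 mean 0 through 2 `x`s seen; s3 means more than 2. Each `x` increments (capped at s3); other symbols loop. Accept from {s2, s3}.
With 4 states:
        x   y  
>  s0   s1  s0 
   s1   s2  s1 
 * s2   s3  s2 
 * s3   s3  s3 
(> = start, * = accepting)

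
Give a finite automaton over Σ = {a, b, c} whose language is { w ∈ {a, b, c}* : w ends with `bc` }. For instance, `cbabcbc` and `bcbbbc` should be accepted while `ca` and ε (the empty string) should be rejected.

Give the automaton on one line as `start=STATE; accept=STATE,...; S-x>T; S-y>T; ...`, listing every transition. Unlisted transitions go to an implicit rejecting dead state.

start=q0; accept=q2; q0-a>q0; q0-b>q1; q0-c>q0; q1-a>q0; q1-b>q1; q1-c>q2; q2-a>q0; q2-b>q1; q2-c>q0

Remember how much of `bc` the current input suffix matches. State q0 means no match yet; q1 means the last symbol is `b`; q2 means the last 2 symbols are `bc`. Only q2 accepts. On a mismatch, fall back to the longest proper suffix that is still a prefix of `bc`.
With 3 states:
        a   b   c  
>  q0   q0  q1  q0 
   q1   q0  q1  q2 
 * q2   q0  q1  q0 
(> = start, * = accepting)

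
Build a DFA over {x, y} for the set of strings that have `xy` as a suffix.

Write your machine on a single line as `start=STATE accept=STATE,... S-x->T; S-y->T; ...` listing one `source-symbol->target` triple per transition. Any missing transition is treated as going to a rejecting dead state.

start=q0; accept=q2; q0-x->q1; q0-y->q0; q1-x->q1; q1-y->q2; q2-x->q1; q2-y->q0

Remember how much of `xy` the current input suffix matches. State q0 means no match yet; q1 means the last symbol is `x`; q2 means the last 2 symbols are `xy`. Only q2 accepts. On a mismatch, fall back to the longest proper suffix that is still a prefix of `xy`.
        x   y  
>  q0   q1  q0 
   q1   q1  q2 
 * q2   q1  q0 
(> = start, * = accepting)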